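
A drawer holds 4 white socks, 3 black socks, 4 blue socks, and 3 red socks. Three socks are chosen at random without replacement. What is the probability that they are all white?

P = 4/14 × 3/13 × 2/12 = 24/2184 = 1/91.

1/91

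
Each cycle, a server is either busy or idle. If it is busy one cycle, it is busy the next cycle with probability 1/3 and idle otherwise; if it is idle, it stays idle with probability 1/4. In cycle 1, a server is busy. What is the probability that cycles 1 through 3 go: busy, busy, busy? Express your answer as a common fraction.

Cycle 1 is given. For each transition, use the conditional probability from the current state:
P(busy | busy) = 1/3; P(busy | busy) = 1/3.
P = 1/3 × 1/3 = 1/9.

1/9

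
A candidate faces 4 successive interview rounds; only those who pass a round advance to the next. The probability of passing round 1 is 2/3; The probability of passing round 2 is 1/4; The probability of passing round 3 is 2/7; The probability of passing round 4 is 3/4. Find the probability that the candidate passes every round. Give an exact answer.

The events are sequential, so multiply the conditional probabilities:
P = 2/3 × 1/4 × 2/7 × 3/4 = 12/336 = 1/28.

1/28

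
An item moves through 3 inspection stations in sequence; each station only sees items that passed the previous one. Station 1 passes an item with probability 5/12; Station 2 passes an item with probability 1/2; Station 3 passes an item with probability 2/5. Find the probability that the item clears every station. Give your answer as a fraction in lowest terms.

1/12

Multiplying along the chain,
P = 5/12 × 1/2 × 2/5 = 10/120 = 1/12.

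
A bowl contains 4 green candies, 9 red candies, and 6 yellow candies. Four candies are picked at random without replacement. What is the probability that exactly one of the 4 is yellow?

One ordering (yellow drawn first) has probability 6/19 × 13/18 × 12/17 × 11/16 = 10296/93024 = 143/1292.
There are C(4,1) = 4 such orderings, each equally likely, so P = 4 × 143/1292 = 143/323.

143/323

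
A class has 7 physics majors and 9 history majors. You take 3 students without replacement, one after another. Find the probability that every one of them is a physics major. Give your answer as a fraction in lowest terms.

1/16

P(all physics majors) = 7/16 × 6/15 × 5/14 = 210/3360 = 1/16.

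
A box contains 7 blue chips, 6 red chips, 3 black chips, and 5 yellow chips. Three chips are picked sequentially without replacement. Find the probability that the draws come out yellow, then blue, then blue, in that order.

1/38

Multiply the probability of each draw given the previous ones:
P = 5/21 × 7/20 × 6/19 = 210/7980 = 1/38.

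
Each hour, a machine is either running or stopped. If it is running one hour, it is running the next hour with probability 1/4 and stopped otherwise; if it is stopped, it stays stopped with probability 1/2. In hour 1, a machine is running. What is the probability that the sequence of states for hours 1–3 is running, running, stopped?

3/16

Hour 1 is given. For each transition, use the conditional probability from the current state:
P(running | running) = 1/4; P(stopped | running) = 3/4.
P = 1/4 × 3/4 = 3/16.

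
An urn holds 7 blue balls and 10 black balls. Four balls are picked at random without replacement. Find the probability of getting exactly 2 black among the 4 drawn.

27/68

One ordering (black drawn first) has probability 10/17 × 9/16 × 7/15 × 6/14 = 3780/57120 = 9/136.
There are C(4,2) = 6 such orderings, each equally likely, so P = 6 × 9/136 = 27/68.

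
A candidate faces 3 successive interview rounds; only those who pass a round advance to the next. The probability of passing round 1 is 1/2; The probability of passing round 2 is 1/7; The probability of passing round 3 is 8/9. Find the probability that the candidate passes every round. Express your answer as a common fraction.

Each stage is reached only if all earlier stages succeed, so
P = 1/2 × 1/7 × 8/9 = 8/126 = 4/63.

4/63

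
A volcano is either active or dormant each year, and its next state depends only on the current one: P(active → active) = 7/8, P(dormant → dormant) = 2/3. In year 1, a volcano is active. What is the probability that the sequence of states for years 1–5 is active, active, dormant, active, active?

Year 1 is given. For each transition, use the conditional probability from the current state:
P(active | active) = 7/8; P(dormant | active) = 1/8; P(active | dormant) = 1/3; P(active | active) = 7/8.
P = 7/8 × 1/8 × 1/3 × 7/8 = 49/1536.

49/1536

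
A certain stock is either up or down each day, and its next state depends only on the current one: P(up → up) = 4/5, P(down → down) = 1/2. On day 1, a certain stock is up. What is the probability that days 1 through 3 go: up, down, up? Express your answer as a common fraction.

Day 1 is given. For each transition, use the conditional probability from the current state:
P(down | up) = 1/5; P(up | down) = 1/2.
P = 1/5 × 1/2 = 1/10.

1/10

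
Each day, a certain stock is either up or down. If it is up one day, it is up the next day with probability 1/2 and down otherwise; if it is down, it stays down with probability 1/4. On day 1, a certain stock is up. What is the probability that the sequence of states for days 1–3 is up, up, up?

1/4

Day 1 is given. For each transition, use the conditional probability from the current state:
P(up | up) = 1/2; P(up | up) = 1/2.
P = 1/2 × 1/2 = 1/4.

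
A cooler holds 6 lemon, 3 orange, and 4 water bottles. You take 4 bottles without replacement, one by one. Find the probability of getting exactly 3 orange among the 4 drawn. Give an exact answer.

2/143

One ordering (orange drawn first) has probability 3/13 × 2/12 × 1/11 × 10/10 = 60/17160 = 1/286.
There are C(4,3) = 4 such orderings, each equally likely, so P = 4 × 1/286 = 2/143.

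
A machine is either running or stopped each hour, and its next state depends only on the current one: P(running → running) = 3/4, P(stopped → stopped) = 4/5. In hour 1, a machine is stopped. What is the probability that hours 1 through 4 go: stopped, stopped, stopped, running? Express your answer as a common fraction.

16/125

Hour 1 is given. For each transition, use the conditional probability from the current state:
P(stopped | stopped) = 4/5; P(stopped | stopped) = 4/5; P(running | stopped) = 1/5.
P = 4/5 × 4/5 × 1/5 = 16/125.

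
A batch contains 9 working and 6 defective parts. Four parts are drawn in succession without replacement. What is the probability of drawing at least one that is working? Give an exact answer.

P(no working) = 6/15 × 5/14 × 4/13 × 3/12 = 360/32760 = 1/91.
P(at least one) = 1 − 1/91 = 90/91.

90/91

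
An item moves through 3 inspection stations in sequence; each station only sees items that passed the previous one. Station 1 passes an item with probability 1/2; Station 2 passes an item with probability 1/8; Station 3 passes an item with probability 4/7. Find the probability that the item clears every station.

The events are sequential, so multiply the conditional probabilities:
P = 1/2 × 1/8 × 4/7 = 4/112 = 1/28.

1/28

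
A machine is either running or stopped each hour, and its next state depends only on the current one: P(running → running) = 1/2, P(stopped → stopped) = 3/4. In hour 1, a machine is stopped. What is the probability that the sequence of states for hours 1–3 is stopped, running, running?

Hour 1 is given. For each transition, use the conditional probability from the current state:
P(running | stopped) = 1/4; P(running | running) = 1/2.
P = 1/4 × 1/2 = 1/8.

1/8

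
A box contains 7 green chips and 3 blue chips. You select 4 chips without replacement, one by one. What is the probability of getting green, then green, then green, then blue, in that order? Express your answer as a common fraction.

Multiply the probability of each draw given the previous ones:
P = 7/10 × 6/9 × 5/8 × 3/7 = 630/5040 = 1/8.

1/8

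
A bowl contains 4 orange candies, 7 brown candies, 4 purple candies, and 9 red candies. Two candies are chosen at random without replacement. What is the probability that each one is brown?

P(all brown) = 7/24 × 6/23 = 42/552 = 7/92.

7/92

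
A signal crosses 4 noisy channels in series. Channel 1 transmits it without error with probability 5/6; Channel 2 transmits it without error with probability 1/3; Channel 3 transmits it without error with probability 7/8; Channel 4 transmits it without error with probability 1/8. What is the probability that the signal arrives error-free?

35/1152

The events are sequential, so multiply the conditional probabilities:
P = 5/6 × 1/3 × 7/8 × 1/8 = 35/1152.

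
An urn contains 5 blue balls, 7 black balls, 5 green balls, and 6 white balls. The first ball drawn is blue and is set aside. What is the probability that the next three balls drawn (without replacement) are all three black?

1/44

After the first draw, 7 of the remaining 22 balls are black.
P = 7/22 × 6/21 × 5/20 = 210/9240 = 1/44.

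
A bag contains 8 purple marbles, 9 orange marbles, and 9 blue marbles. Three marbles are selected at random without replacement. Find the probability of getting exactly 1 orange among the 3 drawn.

One ordering (orange drawn first) has probability 9/26 × 17/25 × 16/24 = 2448/15600 = 51/325.
There are C(3,1) = 3 such orderings, each equally likely, so P = 3 × 51/325 = 153/325.

153/325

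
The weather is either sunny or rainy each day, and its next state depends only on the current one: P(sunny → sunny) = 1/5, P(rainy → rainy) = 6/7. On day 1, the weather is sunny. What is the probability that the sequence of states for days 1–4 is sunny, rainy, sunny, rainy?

16/175

Day 1 is given. For each transition, use the conditional probability from the current state:
P(rainy | sunny) = 4/5; P(sunny | rainy) = 1/7; P(rainy | sunny) = 4/5.
P = 4/5 × 1/7 × 4/5 = 16/175.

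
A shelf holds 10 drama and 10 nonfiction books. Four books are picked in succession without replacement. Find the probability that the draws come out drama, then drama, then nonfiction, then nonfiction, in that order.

Chain rule:
P = 10/20 × 9/19 × 10/18 × 9/17 = 8100/116280 = 45/646.

45/646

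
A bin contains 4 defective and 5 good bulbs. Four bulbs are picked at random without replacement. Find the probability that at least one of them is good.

125/126

P(no good) = 4/9 × 3/8 × 2/7 × 1/6 = 24/3024 = 1/126.
P(at least one) = 1 − 1/126 = 125/126.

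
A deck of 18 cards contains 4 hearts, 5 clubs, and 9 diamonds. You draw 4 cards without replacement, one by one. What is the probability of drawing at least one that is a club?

469/612

P(no clubs) = 13/18 × 12/17 × 11/16 × 10/15 = 17160/73440 = 143/612.
P(at least one) = 1 − 143/612 = 469/612.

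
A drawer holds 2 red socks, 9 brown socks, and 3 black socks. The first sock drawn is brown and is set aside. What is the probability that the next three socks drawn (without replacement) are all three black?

1/286

After the first draw, 3 of the remaining 13 socks are black.
P = 3/13 × 2/12 × 1/11 = 6/1716 = 1/286.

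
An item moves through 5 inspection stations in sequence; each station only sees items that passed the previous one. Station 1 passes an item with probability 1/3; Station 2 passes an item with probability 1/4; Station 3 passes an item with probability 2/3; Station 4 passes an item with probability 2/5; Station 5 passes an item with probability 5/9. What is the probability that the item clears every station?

1/81

Multiplying along the chain,
P = 1/3 × 1/4 × 2/3 × 2/5 × 5/9 = 20/1620 = 1/81.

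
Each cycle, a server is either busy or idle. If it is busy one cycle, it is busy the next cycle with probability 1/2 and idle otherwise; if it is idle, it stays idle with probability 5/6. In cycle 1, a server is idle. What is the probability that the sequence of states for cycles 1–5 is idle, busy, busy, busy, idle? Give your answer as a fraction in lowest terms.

Cycle 1 is given. For each transition, use the conditional probability from the current state:
P(busy | idle) = 1/6; P(busy | busy) = 1/2; P(busy | busy) = 1/2; P(idle | busy) = 1/2.
P = 1/6 × 1/2 × 1/2 × 1/2 = 1/48.

1/48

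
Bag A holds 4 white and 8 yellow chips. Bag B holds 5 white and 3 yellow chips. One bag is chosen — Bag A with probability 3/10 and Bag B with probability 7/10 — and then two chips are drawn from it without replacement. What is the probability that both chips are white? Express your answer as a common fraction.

From Bag A: P(both white) = (4/12)(3/11) = 1/11.
From Bag B: P(both white) = (5/8)(4/7) = 5/14.
Total probability = (3/10)(1/11) + (7/10)(5/14) = 61/220.

61/220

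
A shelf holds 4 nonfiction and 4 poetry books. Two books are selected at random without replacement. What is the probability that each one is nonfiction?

P(every draw is nonfiction) = 4/8 × 3/7 = 12/56 = 3/14.

3/14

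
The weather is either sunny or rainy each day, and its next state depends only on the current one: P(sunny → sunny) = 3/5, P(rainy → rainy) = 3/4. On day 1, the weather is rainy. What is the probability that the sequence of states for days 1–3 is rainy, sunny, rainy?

1/10

Day 1 is given. For each transition, use the conditional probability from the current state:
P(sunny | rainy) = 1/4; P(rainy | sunny) = 2/5.
P = 1/4 × 2/5 = 2/20 = 1/10.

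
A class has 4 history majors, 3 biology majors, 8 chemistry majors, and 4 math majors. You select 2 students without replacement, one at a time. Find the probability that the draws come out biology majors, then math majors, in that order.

Chain rule:
P = 3/19 × 4/18 = 12/342 = 2/57.

2/57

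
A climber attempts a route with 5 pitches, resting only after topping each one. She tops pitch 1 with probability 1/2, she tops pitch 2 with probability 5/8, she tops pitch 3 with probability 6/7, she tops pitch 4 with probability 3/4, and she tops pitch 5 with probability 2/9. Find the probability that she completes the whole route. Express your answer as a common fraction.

5/112

Multiplying along the chain,
P = 1/2 × 5/8 × 6/7 × 3/4 × 2/9 = 180/4032 = 5/112.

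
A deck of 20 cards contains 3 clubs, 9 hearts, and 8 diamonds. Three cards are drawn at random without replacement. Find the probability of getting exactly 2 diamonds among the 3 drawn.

28/95

One ordering (diamonds drawn first) has probability 8/20 × 7/19 × 12/18 = 672/6840 = 28/285.
There are C(3,2) = 3 such orderings, each equally likely, so P = 3 × 28/285 = 28/95.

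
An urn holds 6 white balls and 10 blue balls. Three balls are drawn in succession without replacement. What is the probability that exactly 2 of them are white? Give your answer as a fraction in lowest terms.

One ordering (white drawn first) has probability 6/16 × 5/15 × 10/14 = 300/3360 = 5/56.
There are C(3,2) = 3 such orderings, each equally likely, so P = 3 × 5/56 = 15/56.

15/56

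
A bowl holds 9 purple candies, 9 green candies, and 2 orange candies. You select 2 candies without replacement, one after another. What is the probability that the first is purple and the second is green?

81/380

Each draw changes the counts, so multiply the conditional probabilities along the sequence:
P = 9/20 × 9/19 = 81/380.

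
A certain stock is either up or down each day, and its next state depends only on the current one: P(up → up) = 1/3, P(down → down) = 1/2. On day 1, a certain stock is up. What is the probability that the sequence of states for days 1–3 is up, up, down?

Day 1 is given. For each transition, use the conditional probability from the current state:
P(up | up) = 1/3; P(down | up) = 2/3.
P = 1/3 × 2/3 = 2/9.

2/9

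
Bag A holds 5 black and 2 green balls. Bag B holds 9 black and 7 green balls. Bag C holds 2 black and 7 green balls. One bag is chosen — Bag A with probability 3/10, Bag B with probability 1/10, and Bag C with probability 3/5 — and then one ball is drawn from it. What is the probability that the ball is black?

1357/3360

From Bag A: P(black) = 5/7.
From Bag B: P(black) = 9/16.
From Bag C: P(black) = 2/9.
Total probability = (3/10)(5/7) + (1/10)(9/16) + (3/5)(2/9) = 1357/3360.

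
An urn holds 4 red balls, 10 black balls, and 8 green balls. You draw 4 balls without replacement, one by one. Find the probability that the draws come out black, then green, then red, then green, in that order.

8/627

Multiply the probability of each draw given the previous ones:
P = 10/22 × 8/21 × 4/20 × 7/19 = 2240/175560 = 8/627.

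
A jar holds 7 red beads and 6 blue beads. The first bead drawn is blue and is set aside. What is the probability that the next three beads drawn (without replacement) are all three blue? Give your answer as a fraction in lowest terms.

1/22

After the first draw, 5 of the remaining 12 beads are blue.
P = 5/12 × 4/11 × 3/10 = 60/1320 = 1/22.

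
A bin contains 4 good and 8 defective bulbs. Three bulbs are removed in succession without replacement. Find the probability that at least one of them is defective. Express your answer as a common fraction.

54/55

P(no defective) = 4/12 × 3/11 × 2/10 = 24/1320 = 1/55.
P(at least one) = 1 − 1/55 = 54/55.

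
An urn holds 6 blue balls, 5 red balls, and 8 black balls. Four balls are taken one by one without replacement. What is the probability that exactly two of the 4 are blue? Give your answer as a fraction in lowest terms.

One ordering (blue drawn first) has probability 6/19 × 5/18 × 13/17 × 12/16 = 4680/93024 = 65/1292.
There are C(4,2) = 6 such orderings, each equally likely, so P = 6 × 65/1292 = 195/646.

195/646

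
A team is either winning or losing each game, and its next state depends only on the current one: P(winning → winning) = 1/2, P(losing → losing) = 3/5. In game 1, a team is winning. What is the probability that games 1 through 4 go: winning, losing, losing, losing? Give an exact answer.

9/50

Game 1 is given. For each transition, use the conditional probability from the current state:
P(losing | winning) = 1/2; P(losing | losing) = 3/5; P(losing | losing) = 3/5.
P = 1/2 × 3/5 × 3/5 = 9/50.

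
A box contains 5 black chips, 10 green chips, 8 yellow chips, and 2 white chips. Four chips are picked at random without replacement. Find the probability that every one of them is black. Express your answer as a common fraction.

1/2530

P = 5/25 × 4/24 × 3/23 × 2/22 = 120/303600 = 1/2530.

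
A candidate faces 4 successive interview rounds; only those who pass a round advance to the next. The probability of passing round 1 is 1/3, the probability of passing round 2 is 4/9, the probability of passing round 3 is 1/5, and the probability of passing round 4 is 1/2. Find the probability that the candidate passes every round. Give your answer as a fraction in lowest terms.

Each stage is reached only if all earlier stages succeed, so
P = 1/3 × 4/9 × 1/5 × 1/2 = 4/270 = 2/135.

2/135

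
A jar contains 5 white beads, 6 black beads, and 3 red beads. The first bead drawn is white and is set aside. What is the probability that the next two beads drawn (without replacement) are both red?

1/26

After the first draw, 3 of the remaining 13 beads are red.
P = 3/13 × 2/12 = 6/156 = 1/26.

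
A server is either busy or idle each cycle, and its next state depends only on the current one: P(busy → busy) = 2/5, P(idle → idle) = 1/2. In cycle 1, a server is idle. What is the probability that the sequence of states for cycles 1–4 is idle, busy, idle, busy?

3/20

Cycle 1 is given. For each transition, use the conditional probability from the current state:
P(busy | idle) = 1/2; P(idle | busy) = 3/5; P(busy | idle) = 1/2.
P = 1/2 × 3/5 × 1/2 = 3/20.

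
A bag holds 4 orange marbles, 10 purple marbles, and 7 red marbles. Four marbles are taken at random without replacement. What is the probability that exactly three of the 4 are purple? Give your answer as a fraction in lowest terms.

One ordering (purple drawn first) has probability 10/21 × 9/20 × 8/19 × 11/18 = 7920/143640 = 22/399.
There are C(4,3) = 4 such orderings, each equally likely, so P = 4 × 22/399 = 88/399.

88/399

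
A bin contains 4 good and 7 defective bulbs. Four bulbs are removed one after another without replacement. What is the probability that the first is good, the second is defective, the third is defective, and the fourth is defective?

7/66

Each draw changes the counts, so multiply the conditional probabilities along the sequence:
P = 4/11 × 7/10 × 6/9 × 5/8 = 840/7920 = 7/66.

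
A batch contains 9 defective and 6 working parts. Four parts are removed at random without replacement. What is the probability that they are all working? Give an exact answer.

P = 6/15 × 5/14 × 4/13 × 3/12 = 360/32760 = 1/91.

1/91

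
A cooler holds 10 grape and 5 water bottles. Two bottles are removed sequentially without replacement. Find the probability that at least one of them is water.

4/7

P(no water) = 10/15 × 9/14 = 90/210 = 3/7.
P(at least one) = 1 − 3/7 = 4/7.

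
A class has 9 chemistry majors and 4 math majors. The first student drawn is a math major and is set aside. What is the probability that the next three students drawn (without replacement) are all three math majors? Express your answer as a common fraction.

After the first draw, 3 of the remaining 12 students are math majors.
P = 3/12 × 2/11 × 1/10 = 6/1320 = 1/220.

1/220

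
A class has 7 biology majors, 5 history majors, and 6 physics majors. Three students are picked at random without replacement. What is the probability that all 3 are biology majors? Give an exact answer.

P(all biology majors) = 7/18 × 6/17 × 5/16 = 210/4896 = 35/816.

35/816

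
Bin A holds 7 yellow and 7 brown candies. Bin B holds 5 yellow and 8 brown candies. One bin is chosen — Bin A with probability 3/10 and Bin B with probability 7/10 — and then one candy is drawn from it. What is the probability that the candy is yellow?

From Bin A: P(yellow) = 7/14.
From Bin B: P(yellow) = 5/13.
Total probability = (3/10)(7/14) + (7/10)(5/13) = 109/260.

109/260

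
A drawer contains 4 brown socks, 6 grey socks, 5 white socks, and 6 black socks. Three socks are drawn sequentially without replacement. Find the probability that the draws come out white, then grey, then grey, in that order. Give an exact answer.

Chain rule:
P = 5/21 × 6/20 × 5/19 = 150/7980 = 5/266.

5/266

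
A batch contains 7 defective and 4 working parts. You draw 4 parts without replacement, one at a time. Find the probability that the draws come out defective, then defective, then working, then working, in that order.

7/110

Multiply the probability of each draw given the previous ones:
P = 7/11 × 6/10 × 4/9 × 3/8 = 504/7920 = 7/110.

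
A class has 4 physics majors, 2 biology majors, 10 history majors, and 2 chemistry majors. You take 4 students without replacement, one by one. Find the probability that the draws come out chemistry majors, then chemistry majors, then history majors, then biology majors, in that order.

Each draw changes the counts, so multiply the conditional probabilities along the sequence:
P = 2/18 × 1/17 × 10/16 × 2/15 = 40/73440 = 1/1836.

1/1836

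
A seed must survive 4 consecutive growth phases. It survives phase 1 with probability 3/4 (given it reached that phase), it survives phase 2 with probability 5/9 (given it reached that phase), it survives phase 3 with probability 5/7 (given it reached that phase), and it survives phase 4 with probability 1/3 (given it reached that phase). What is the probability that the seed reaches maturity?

25/252

Each stage is reached only if all earlier stages succeed, so
P = 3/4 × 5/9 × 5/7 × 1/3 = 75/756 = 25/252.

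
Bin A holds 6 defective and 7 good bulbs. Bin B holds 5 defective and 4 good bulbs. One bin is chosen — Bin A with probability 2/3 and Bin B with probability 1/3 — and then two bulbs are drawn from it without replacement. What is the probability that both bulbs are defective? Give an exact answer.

From Bin A: P(both defective) = (6/13)(5/12) = 5/26.
From Bin B: P(both defective) = (5/9)(4/8) = 5/18.
Total probability = (2/3)(5/26) + (1/3)(5/18) = 155/702.

155/702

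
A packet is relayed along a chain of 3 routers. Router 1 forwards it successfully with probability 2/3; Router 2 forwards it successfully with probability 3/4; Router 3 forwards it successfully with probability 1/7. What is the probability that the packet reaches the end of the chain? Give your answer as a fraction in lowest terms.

1/14

The events are sequential, so multiply the conditional probabilities:
P = 2/3 × 3/4 × 1/7 = 6/84 = 1/14.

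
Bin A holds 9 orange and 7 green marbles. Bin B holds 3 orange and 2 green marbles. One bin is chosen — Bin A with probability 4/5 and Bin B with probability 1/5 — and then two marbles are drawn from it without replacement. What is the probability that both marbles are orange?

3/10

From Bin A: P(both orange) = (9/16)(8/15) = 3/10.
From Bin B: P(both orange) = (3/5)(2/4) = 3/10.
Total probability = (4/5)(3/10) + (1/5)(3/10) = 3/10.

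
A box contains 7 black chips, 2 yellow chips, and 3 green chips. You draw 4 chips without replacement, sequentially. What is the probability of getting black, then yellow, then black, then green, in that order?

Chain rule:
P = 7/12 × 2/11 × 6/10 × 3/9 = 252/11880 = 7/330.

7/330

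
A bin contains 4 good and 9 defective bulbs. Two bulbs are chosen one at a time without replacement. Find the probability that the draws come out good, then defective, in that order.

Each draw changes the counts, so multiply the conditional probabilities along the sequence:
P = 4/13 × 9/12 = 36/156 = 3/13.

3/13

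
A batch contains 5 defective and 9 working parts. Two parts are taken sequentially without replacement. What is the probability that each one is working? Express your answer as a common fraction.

P = 9/14 × 8/13 = 72/182 = 36/91.

36/91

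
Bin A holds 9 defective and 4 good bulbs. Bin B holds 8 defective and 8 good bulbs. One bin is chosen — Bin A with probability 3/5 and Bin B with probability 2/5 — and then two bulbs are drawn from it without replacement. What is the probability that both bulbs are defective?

From Bin A: P(both defective) = (9/13)(8/12) = 6/13.
From Bin B: P(both defective) = (8/16)(7/15) = 7/30.
Total probability = (3/5)(6/13) + (2/5)(7/30) = 361/975.

361/975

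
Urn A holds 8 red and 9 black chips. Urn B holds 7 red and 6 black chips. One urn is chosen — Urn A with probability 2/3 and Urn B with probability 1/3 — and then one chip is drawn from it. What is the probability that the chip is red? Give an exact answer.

From Urn A: P(red) = 8/17.
From Urn B: P(red) = 7/13.
Total probability = (2/3)(8/17) + (1/3)(7/13) = 109/221.

109/221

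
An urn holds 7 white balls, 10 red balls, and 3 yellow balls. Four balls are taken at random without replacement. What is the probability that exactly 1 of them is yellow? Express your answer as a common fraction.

One ordering (yellow drawn first) has probability 3/20 × 17/19 × 16/18 × 15/17 = 12240/116280 = 2/19.
There are C(4,1) = 4 such orderings, each equally likely, so P = 4 × 2/19 = 8/19.

8/19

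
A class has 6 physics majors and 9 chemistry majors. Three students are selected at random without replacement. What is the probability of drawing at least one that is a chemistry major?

P(no chemistry majors) = 6/15 × 5/14 × 4/13 = 120/2730 = 4/91.
P(at least one) = 1 − 4/91 = 87/91.

87/91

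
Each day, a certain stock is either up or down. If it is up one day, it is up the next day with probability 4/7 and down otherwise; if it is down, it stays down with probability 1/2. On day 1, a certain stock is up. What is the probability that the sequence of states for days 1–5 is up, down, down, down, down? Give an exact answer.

Day 1 is given. For each transition, use the conditional probability from the current state:
P(down | up) = 3/7; P(down | down) = 1/2; P(down | down) = 1/2; P(down | down) = 1/2.
P = 3/7 × 1/2 × 1/2 × 1/2 = 3/56.

3/56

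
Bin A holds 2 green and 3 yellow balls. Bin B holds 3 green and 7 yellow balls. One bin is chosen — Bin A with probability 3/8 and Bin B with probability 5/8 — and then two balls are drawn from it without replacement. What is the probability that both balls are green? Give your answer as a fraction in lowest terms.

19/240

From Bin A: P(both green) = (2/5)(1/4) = 1/10.
From Bin B: P(both green) = (3/10)(2/9) = 1/15.
Total probability = (3/8)(1/10) + (5/8)(1/15) = 19/240.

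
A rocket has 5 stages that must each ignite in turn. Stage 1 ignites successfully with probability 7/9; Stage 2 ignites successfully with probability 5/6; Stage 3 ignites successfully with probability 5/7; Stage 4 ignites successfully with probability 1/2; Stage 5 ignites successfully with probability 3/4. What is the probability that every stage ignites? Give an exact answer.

25/144

The events are sequential, so multiply the conditional probabilities:
P = 7/9 × 5/6 × 5/7 × 1/2 × 3/4 = 525/3024 = 25/144.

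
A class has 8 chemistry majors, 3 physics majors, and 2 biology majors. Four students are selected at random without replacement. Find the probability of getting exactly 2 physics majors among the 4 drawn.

27/143

One ordering (physics majors drawn first) has probability 3/13 × 2/12 × 10/11 × 9/10 = 540/17160 = 9/286.
There are C(4,2) = 6 such orderings, each equally likely, so P = 6 × 9/286 = 27/143.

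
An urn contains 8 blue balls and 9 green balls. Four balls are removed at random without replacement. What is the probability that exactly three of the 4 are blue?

One ordering (blue drawn first) has probability 8/17 × 7/16 × 6/15 × 9/14 = 3024/57120 = 9/170.
There are C(4,3) = 4 such orderings, each equally likely, so P = 4 × 9/170 = 18/85.

18/85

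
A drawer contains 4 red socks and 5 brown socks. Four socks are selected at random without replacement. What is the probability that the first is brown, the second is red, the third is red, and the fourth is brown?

Multiply the probability of each draw given the previous ones:
P = 5/9 × 4/8 × 3/7 × 4/6 = 240/3024 = 5/63.

5/63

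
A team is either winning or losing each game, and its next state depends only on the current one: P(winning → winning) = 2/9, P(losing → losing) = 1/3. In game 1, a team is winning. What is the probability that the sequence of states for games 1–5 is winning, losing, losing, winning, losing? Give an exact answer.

Game 1 is given. For each transition, use the conditional probability from the current state:
P(losing | winning) = 7/9; P(losing | losing) = 1/3; P(winning | losing) = 2/3; P(losing | winning) = 7/9.
P = 7/9 × 1/3 × 2/3 × 7/9 = 98/729.

98/729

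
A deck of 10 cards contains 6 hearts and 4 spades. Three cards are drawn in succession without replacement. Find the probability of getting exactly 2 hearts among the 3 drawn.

One ordering (hearts drawn first) has probability 6/10 × 5/9 × 4/8 = 120/720 = 1/6.
There are C(3,2) = 3 such orderings, each equally likely, so P = 3 × 1/6 = 1/2.

1/2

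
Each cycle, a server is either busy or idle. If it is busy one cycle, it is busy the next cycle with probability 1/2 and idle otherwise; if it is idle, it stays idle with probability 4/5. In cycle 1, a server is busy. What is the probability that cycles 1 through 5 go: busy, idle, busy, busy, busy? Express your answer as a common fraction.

1/40

Cycle 1 is given. For each transition, use the conditional probability from the current state:
P(idle | busy) = 1/2; P(busy | idle) = 1/5; P(busy | busy) = 1/2; P(busy | busy) = 1/2.
P = 1/2 × 1/5 × 1/2 × 1/2 = 1/40.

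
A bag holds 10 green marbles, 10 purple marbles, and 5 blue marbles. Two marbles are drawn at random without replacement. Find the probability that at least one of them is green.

P(no green) = 15/25 × 14/24 = 210/600 = 7/20.
P(at least one) = 1 − 7/20 = 13/20.

13/20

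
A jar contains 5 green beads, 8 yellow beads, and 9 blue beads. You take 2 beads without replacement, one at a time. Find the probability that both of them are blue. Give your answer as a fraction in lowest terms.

12/77

P(all blue) = 9/22 × 8/21 = 72/462 = 12/77.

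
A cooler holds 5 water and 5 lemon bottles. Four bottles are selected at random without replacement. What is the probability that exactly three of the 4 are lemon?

One ordering (lemon drawn first) has probability 5/10 × 4/9 × 3/8 × 5/7 = 300/5040 = 5/84.
There are C(4,3) = 4 such orderings, each equally likely, so P = 4 × 5/84 = 5/21.

5/21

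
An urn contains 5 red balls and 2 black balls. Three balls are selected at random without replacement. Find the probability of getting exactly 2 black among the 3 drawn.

1/7

One ordering (black drawn first) has probability 2/7 × 1/6 × 5/5 = 10/210 = 1/21.
There are C(3,2) = 3 such orderings, each equally likely, so P = 3 × 1/21 = 1/7.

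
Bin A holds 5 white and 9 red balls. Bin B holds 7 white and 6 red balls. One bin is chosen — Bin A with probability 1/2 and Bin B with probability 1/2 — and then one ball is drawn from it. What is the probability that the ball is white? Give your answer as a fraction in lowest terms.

From Bin A: P(white) = 5/14.
From Bin B: P(white) = 7/13.
Total probability = (1/2)(5/14) + (1/2)(7/13) = 163/364.

163/364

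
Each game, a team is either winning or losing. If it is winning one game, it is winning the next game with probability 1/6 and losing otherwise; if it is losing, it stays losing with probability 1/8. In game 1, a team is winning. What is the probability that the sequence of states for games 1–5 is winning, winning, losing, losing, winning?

Game 1 is given. For each transition, use the conditional probability from the current state:
P(winning | winning) = 1/6; P(losing | winning) = 5/6; P(losing | losing) = 1/8; P(winning | losing) = 7/8.
P = 1/6 × 5/6 × 1/8 × 7/8 = 35/2304.

35/2304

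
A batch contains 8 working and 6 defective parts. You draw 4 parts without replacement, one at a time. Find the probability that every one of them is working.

P = 8/14 × 7/13 × 6/12 × 5/11 = 1680/24024 = 10/143.

10/143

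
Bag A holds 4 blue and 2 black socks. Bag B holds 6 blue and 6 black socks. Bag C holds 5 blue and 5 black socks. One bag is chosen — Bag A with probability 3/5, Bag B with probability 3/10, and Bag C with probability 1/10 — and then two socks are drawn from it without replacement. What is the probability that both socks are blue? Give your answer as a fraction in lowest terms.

From Bag A: P(both blue) = (4/6)(3/5) = 2/5.
From Bag B: P(both blue) = (6/12)(5/11) = 5/22.
From Bag C: P(both blue) = (5/10)(4/9) = 2/9.
Total probability = (3/5)(2/5) + (3/10)(5/22) + (1/10)(2/9) = 3271/9900.

3271/9900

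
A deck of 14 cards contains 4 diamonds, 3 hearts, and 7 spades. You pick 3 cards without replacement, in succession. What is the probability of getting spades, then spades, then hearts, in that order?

3/52

Each draw changes the counts, so multiply the conditional probabilities along the sequence:
P = 7/14 × 6/13 × 3/12 = 126/2184 = 3/52.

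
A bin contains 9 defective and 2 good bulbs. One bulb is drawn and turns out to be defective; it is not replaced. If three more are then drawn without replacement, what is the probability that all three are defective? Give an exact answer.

With the first bulb removed, 8 defective remain out of 10.
P = 8/10 × 7/9 × 6/8 = 336/720 = 7/15.

7/15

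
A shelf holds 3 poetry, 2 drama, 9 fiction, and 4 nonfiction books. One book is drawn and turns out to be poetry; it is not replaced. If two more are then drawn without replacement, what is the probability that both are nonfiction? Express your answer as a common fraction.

After the first draw, 4 of the remaining 17 books are nonfiction.
P = 4/17 × 3/16 = 12/272 = 3/68.

3/68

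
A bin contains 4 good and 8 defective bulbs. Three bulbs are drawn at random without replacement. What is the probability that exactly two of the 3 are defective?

One ordering (defective drawn first) has probability 8/12 × 7/11 × 4/10 = 224/1320 = 28/165.
There are C(3,2) = 3 such orderings, each equally likely, so P = 3 × 28/165 = 28/55.

28/55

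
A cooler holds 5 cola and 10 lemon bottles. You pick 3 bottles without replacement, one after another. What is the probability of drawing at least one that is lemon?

P(no lemon) = 5/15 × 4/14 × 3/13 = 60/2730 = 2/91.
P(at least one) = 1 − 2/91 = 89/91.

89/91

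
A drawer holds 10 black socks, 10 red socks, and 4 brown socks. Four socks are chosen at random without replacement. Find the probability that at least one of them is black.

125/138

P(no black) = 14/24 × 13/23 × 12/22 × 11/21 = 24024/255024 = 13/138.
P(at least one) = 1 − 13/138 = 125/138.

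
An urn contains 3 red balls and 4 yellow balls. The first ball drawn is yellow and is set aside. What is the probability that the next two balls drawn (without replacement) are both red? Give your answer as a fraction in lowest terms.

1/5

After the first draw, 3 of the remaining 6 balls are red.
P = 3/6 × 2/5 = 6/30 = 1/5.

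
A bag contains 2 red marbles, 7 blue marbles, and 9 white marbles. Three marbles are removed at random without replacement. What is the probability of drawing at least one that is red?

16/51

P(no red) = 16/18 × 15/17 × 14/16 = 3360/4896 = 35/51.
P(at least one) = 1 − 35/51 = 16/51.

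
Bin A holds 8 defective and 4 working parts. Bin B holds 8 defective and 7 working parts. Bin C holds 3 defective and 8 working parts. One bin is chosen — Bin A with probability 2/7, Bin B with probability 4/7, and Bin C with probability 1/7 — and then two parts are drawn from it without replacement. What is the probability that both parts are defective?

From Bin A: P(both defective) = (8/12)(7/11) = 14/33.
From Bin B: P(both defective) = (8/15)(7/14) = 4/15.
From Bin C: P(both defective) = (3/11)(2/10) = 3/55.
Total probability = (2/7)(14/33) + (4/7)(4/15) + (1/7)(3/55) = 65/231.

65/231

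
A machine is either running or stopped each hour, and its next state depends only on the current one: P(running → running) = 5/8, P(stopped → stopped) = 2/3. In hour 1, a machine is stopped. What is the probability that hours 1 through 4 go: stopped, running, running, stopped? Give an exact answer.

5/64

Hour 1 is given. For each transition, use the conditional probability from the current state:
P(running | stopped) = 1/3; P(running | running) = 5/8; P(stopped | running) = 3/8.
P = 1/3 × 5/8 × 3/8 = 15/192 = 5/64.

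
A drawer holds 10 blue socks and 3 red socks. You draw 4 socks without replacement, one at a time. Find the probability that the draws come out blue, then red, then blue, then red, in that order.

9/286

Each draw changes the counts, so multiply the conditional probabilities along the sequence:
P = 10/13 × 3/12 × 9/11 × 2/10 = 540/17160 = 9/286.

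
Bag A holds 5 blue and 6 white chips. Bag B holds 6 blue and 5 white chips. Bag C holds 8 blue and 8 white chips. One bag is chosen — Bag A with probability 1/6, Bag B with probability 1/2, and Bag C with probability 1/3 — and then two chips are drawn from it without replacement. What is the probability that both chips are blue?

11/45

From Bag A: P(both blue) = (5/11)(4/10) = 2/11.
From Bag B: P(both blue) = (6/11)(5/10) = 3/11.
From Bag C: P(both blue) = (8/16)(7/15) = 7/30.
Total probability = (1/6)(2/11) + (1/2)(3/11) + (1/3)(7/30) = 11/45.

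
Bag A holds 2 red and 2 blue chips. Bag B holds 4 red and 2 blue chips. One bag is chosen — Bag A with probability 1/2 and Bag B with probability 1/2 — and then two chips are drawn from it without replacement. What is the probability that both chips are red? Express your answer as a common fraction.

17/60

From Bag A: P(both red) = (2/4)(1/3) = 1/6.
From Bag B: P(both red) = (4/6)(3/5) = 2/5.
Total probability = (1/2)(1/6) + (1/2)(2/5) = 17/60.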